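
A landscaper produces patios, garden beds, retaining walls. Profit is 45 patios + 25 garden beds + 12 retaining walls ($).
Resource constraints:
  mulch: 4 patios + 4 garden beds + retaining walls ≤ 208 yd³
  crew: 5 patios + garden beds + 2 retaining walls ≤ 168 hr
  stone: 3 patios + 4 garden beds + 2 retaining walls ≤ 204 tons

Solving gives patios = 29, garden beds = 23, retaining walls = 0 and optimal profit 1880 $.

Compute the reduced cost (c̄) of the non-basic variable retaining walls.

-3

Binding: mulch and crew. Non-binding: stone (25 unused).
Slack constraints have shadow price 0 (complementary slackness).
Dual feasibility on the basic columns requires 4·y_mulch + 5·y_crew = 45, 4·y_mulch + 1·y_crew = 25.
→ y_mulch = 5 and y_crew = 5.
Reduced cost of retaining walls: c₃ − yᵀa₃ = 12 − (5·1 + 5·2) = 12 − 15 = -3.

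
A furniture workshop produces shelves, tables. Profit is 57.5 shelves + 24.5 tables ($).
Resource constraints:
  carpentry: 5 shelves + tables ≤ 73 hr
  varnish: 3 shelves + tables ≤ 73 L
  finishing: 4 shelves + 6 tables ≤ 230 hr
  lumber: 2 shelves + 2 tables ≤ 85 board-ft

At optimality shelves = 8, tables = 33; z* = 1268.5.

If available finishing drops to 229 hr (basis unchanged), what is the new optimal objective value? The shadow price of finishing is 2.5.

1266

Δb = -1, so new z* = 1268.5 + (2.5)·(-1) = 1268.5 − 2.5 = 1266.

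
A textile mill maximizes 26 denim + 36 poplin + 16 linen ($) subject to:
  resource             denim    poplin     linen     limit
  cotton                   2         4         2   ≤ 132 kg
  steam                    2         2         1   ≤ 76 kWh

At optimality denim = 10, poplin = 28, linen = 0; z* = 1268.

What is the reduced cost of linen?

Both cotton and steam are binding at x*.
From A_Bᵀ y = c: 2·y_cotton + 2·y_steam = 26; 4·y_cotton + 2·y_steam = 36.
→ y_cotton = 5 and y_steam = 8.
Reduced cost of linen: c₃ − yᵀa₃ = 16 − (5·2 + 8·1) = 16 − 18 = -2.

-2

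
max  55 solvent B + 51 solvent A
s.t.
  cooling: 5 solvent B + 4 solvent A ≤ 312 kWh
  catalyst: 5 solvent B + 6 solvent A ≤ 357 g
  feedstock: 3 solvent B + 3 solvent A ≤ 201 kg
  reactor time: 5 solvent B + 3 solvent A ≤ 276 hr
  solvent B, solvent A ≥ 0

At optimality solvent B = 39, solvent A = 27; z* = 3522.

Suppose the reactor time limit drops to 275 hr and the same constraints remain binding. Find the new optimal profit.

Binding: catalyst and reactor time. Non-binding: cooling (9 unused), feedstock (3 unused).
Slack constraints have shadow price 0 (complementary slackness).
From A_Bᵀ y = c: 5·y_catalyst + 5·y_reactor time = 55; 6·y_catalyst + 3·y_reactor time = 51.
This yields shadow prices y_catalyst = 6, y_reactor time = 5.
Δz = y_reactor time·Δb = 5 × (-1) = -5, so new z* = 3522 − 5 = 3517.

3517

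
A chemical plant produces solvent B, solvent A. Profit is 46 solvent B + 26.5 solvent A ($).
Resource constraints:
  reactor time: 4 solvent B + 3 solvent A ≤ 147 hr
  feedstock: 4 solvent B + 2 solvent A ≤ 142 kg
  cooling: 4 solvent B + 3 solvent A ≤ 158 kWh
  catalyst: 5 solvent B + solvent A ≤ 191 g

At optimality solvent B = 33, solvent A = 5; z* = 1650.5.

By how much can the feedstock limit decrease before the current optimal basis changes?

44

Binding constraints: reactor time, feedstock. The basis is B = [[4,3],[4,2]] with det -4.
Per unit decrease in feedstock, x* moves by d = (-0.75, 1).
The basis stays optimal until solvent B reaches 0; allowable decrease = 44 kg.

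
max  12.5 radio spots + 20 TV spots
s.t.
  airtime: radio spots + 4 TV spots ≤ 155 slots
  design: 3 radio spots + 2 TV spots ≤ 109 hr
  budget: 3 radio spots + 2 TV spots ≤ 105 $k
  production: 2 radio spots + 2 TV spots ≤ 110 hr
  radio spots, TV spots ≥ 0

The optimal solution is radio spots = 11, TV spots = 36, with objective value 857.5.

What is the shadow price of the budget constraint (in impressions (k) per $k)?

3

At the optimum: airtime uses 155 of 155 (binding); design uses 105 of 109 (slack = 4); budget uses 105 of 105 (binding); production uses 94 of 110 (slack = 16).
By complementary slackness, y = 0 for the non-binding constraints.
Dual feasibility on the basic columns requires 1·y_airtime + 3·y_budget = 12.5, 4·y_airtime + 2·y_budget = 20.
Solving: y_airtime = 3.5, y_budget = 3.
Shadow price of budget = 3.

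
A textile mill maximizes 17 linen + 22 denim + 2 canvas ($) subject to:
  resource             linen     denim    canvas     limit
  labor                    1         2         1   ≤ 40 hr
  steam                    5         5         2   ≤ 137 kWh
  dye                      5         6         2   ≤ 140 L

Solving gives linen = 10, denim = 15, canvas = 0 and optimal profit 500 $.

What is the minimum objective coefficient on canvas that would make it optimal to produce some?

8

Check each constraint at x*: labor 40/40 (tight); steam 125/137 (slack 12); dye 140/140 (tight).
By complementary slackness, y = 0 for the non-binding constraint.
Dual feasibility on the basic columns requires 1·y_labor + 5·y_dye = 17, 2·y_labor + 6·y_dye = 22.
Solving: y_labor = 2, y_dye = 3.
canvas enters the basis when its profit ≥ yᵀa₃ = 2·1 + 3·2 = 8.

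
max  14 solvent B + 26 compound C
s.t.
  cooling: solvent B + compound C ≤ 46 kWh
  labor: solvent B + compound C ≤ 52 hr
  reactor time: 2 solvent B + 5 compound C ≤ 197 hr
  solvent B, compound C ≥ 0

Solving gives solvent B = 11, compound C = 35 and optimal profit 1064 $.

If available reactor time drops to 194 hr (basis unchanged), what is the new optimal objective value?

Binding: cooling and reactor time. Non-binding: labor (6 unused).
Since labor is not tight, its dual is 0.
Dual feasibility on the basic columns requires 1·y_cooling + 2·y_reactor time = 14, 1·y_cooling + 5·y_reactor time = 26.
Solving: y_cooling = 6, y_reactor time = 4.
Δz = y_reactor time·Δb = 4 × (-3) = -12, so new z* = 1064 − 12 = 1052.

1052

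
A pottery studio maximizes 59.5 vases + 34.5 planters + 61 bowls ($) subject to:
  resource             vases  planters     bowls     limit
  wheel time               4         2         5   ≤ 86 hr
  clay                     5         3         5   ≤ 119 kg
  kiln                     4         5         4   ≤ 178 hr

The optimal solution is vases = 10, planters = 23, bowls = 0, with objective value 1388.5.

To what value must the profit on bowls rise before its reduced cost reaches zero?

62.5

Binding: wheel time and clay. Non-binding: kiln (23 unused).
Slack constraints have shadow price 0 (complementary slackness).
Dual feasibility on the basic columns requires 4·y_wheel time + 5·y_clay = 59.5, 2·y_wheel time + 3·y_clay = 34.5.
This yields shadow prices y_wheel time = 3, y_clay = 9.5.
bowls enters the basis when its profit ≥ yᵀa₃ = 3·5 + 9.5·5 = 62.5.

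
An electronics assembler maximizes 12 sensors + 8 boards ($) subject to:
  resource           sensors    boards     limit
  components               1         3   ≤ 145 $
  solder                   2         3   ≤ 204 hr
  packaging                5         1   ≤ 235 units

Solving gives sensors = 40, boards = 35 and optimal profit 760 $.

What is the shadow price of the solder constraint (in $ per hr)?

0

Check each constraint at x*: components 145/145 (tight); solder 185/204 (slack 19); packaging 235/235 (tight).
By complementary slackness, y = 0 for the non-binding constraint.
Dual feasibility on the basic columns requires 1·y_components + 5·y_packaging = 12, 3·y_components + 1·y_packaging = 8.
→ y_components = 2 and y_packaging = 2.
Shadow price of solder = 0.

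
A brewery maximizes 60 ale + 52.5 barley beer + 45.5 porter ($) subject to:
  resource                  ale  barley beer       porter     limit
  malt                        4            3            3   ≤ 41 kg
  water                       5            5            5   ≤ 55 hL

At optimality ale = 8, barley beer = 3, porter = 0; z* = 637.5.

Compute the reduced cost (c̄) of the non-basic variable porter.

At the optimum: malt uses 41 of 41 (binding); water uses 55 of 55 (binding).
From A_Bᵀ y = c: 4·y_malt + 5·y_water = 60; 3·y_malt + 5·y_water = 52.5.
This yields shadow prices y_malt = 7.5, y_water = 6.
Reduced cost of porter: c₃ − yᵀa₃ = 45.5 − (7.5·3 + 6·5) = 45.5 − 52.5 = -7.

-7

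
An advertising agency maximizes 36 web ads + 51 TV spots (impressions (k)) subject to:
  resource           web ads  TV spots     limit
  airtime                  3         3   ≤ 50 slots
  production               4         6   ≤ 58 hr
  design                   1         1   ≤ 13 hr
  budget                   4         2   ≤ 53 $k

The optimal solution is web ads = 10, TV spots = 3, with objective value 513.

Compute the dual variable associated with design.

Check each constraint at x*: airtime 39/50 (slack 11); production 58/58 (tight); design 13/13 (tight); budget 46/53 (slack 7).
By complementary slackness, y = 0 for the non-binding constraints.
From A_Bᵀ y = c: 4·y_production + 1·y_design = 36; 6·y_production + 1·y_design = 51.
Solving: y_production = 7.5, y_design = 6.
Shadow price of design = 6.

6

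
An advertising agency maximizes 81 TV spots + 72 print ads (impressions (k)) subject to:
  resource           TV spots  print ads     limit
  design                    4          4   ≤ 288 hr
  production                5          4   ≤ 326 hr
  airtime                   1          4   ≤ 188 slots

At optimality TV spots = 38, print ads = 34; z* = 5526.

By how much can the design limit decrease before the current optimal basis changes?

27.2

Binding constraints: design, production. The basis is B = [[4,4],[5,4]] with det -4.
Per unit decrease in design, x* moves by d = (1, -1.25).
The basis stays optimal until print ads reaches 0; allowable decrease = 27.2 hr.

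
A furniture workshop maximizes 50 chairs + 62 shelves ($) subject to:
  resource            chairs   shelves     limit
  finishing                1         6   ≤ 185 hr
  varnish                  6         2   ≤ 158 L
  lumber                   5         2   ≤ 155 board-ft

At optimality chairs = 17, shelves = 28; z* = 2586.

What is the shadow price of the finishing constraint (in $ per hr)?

Check each constraint at x*: finishing 185/185 (tight); varnish 158/158 (tight); lumber 141/155 (slack 14).
By complementary slackness, y = 0 for the non-binding constraint.
Dual feasibility on the basic columns requires 1·y_finishing + 6·y_varnish = 50, 6·y_finishing + 2·y_varnish = 62.
Solving: y_finishing = 8, y_varnish = 7.
Shadow price of finishing = 8.

8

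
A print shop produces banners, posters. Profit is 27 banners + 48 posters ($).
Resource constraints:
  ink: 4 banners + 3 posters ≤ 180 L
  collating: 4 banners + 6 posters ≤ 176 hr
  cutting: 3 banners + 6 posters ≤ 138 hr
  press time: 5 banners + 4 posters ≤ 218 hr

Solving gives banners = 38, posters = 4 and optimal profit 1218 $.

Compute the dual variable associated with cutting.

5

At the optimum: ink uses 164 of 180 (slack = 16); collating uses 176 of 176 (binding); cutting uses 138 of 138 (binding); press time uses 206 of 218 (slack = 12).
By complementary slackness, y = 0 for the non-binding constraints.
From A_Bᵀ y = c: 4·y_collating + 3·y_cutting = 27; 6·y_collating + 6·y_cutting = 48.
Solving: y_collating = 3, y_cutting = 5.
Shadow price of cutting = 5.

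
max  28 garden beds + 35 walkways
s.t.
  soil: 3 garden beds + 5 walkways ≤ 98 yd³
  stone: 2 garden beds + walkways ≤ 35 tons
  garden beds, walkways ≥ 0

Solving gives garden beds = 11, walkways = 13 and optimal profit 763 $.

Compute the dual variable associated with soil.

At the optimum: soil uses 98 of 98 (binding); stone uses 35 of 35 (binding).
From A_Bᵀ y = c: 3·y_soil + 2·y_stone = 28; 5·y_soil + 1·y_stone = 35.
→ y_soil = 6 and y_stone = 5.
Shadow price of soil = 6.

6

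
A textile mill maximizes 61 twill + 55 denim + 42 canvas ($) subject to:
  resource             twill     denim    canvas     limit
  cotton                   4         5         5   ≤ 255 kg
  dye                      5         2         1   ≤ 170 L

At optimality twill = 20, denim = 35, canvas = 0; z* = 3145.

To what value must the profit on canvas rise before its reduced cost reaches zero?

Both cotton and dye are binding at x*.
From A_Bᵀ y = c: 4·y_cotton + 5·y_dye = 61; 5·y_cotton + 2·y_dye = 55.
This yields shadow prices y_cotton = 9, y_dye = 5.
canvas enters the basis when its profit ≥ yᵀa₃ = 9·5 + 5·1 = 50.

50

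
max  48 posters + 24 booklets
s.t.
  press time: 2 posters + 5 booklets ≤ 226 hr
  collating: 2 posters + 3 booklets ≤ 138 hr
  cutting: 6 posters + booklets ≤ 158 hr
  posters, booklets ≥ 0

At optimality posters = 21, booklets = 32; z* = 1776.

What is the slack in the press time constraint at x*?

24

press time used = 2·21 + 5·32 = 202; slack = 226 − 202 = 24.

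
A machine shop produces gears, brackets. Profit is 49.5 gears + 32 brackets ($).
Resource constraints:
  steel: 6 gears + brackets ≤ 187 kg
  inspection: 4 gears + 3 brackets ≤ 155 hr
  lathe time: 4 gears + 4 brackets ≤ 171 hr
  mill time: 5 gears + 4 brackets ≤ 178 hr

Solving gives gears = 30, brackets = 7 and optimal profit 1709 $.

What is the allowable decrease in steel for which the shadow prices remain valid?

109.25

Binding constraints: steel, mill time. The basis is B = [[6,1],[5,4]] with det 19.
Per unit decrease in steel, x* moves by d = (-0.2105, 0.2632).
The basis stays optimal until lathe time becomes binding; allowable decrease = 109.25 kg.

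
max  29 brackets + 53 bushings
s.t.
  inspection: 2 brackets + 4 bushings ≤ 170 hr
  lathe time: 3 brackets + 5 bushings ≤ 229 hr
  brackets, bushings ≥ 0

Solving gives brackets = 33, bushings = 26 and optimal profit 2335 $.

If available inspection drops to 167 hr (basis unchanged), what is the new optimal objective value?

2314

Both inspection and lathe time are binding at x*.
From A_Bᵀ y = c: 2·y_inspection + 3·y_lathe time = 29; 4·y_inspection + 5·y_lathe time = 53.
This yields shadow prices y_inspection = 7, y_lathe time = 5.
Δz = y_inspection·Δb = 7 × (-3) = -21, so new z* = 2335 − 21 = 2314.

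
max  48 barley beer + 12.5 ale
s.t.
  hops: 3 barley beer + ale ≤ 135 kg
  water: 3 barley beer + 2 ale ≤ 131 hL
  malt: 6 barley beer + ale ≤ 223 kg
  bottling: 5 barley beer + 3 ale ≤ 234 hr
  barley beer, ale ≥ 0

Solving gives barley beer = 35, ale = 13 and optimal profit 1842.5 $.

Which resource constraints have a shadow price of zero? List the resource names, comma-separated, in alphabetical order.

hops: 118/135 (slack 17)
water: 131/131 (binding)
malt: 223/223 (binding)
bottling: 214/234 (slack 20)
By complementary slackness, a constraint with positive slack has shadow price 0 → bottling, hops.

bottling, hops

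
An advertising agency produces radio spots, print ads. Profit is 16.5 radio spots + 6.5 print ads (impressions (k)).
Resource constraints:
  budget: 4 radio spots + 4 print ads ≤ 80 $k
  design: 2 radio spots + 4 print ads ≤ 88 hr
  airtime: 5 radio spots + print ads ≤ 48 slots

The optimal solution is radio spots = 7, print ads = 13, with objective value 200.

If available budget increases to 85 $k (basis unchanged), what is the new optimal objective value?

205

At the optimum: budget uses 80 of 80 (binding); design uses 66 of 88 (slack = 22); airtime uses 48 of 48 (binding).
By complementary slackness, y = 0 for the non-binding constraint.
The binding rows give the dual system: 4·y_budget + 5·y_airtime = 16.5 and 4·y_budget + 1·y_airtime = 6.5.
This yields shadow prices y_budget = 1, y_airtime = 2.5.
Δz = y_budget·Δb = 1 × (5) = 5, so new z* = 200 + 5 = 205.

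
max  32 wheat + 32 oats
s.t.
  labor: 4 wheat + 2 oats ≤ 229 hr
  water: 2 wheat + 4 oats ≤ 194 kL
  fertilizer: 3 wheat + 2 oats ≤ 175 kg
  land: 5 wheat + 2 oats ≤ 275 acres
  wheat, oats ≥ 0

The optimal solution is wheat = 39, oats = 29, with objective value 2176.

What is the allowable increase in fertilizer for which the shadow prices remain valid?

Binding constraints: water, fertilizer. The basis is B = [[2,4],[3,2]] with det -8.
Per unit increase in fertilizer, x* moves by d = (0.5, -0.25).
The basis stays optimal until labor becomes binding; allowable increase = 10 kg.

10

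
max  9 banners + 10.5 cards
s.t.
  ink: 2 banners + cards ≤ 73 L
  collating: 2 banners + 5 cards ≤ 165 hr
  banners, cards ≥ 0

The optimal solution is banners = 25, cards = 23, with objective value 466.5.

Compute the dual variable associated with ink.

3

At the optimum: ink uses 73 of 73 (binding); collating uses 165 of 165 (binding).
Dual feasibility on the basic columns requires 2·y_ink + 2·y_collating = 9, 1·y_ink + 5·y_collating = 10.5.
→ y_ink = 3 and y_collating = 1.5.
Shadow price of ink = 3.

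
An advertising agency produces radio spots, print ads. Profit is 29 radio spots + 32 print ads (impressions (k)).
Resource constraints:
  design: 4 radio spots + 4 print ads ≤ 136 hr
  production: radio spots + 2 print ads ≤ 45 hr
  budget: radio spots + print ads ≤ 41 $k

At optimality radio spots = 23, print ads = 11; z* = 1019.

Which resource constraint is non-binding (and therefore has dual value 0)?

design: 136/136 (binding)
production: 45/45 (binding)
budget: 34/41 (slack 7)
By complementary slackness, a constraint with positive slack has shadow price 0 → budget.

budget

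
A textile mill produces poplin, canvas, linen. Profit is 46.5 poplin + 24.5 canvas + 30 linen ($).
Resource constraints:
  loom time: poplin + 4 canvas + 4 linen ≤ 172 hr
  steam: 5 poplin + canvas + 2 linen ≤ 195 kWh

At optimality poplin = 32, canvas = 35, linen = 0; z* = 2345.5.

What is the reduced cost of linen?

Check each constraint at x*: loom time 172/172 (tight); steam 195/195 (tight).
Dual feasibility on the basic columns requires 1·y_loom time + 5·y_steam = 46.5, 4·y_loom time + 1·y_steam = 24.5.
Solving: y_loom time = 4, y_steam = 8.5.
Reduced cost of linen: c₃ − yᵀa₃ = 30 − (4·4 + 8.5·2) = 30 − 33 = -3.

-3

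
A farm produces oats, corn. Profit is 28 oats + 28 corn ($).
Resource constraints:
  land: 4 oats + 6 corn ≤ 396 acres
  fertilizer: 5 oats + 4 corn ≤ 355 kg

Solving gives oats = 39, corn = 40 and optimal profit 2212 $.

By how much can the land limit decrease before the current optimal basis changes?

Binding constraints: land, fertilizer. The basis is B = [[4,6],[5,4]] with det -14.
Per unit decrease in land, x* moves by d = (0.2857, -0.3571).
The basis stays optimal until corn reaches 0; allowable decrease = 112 acres.

112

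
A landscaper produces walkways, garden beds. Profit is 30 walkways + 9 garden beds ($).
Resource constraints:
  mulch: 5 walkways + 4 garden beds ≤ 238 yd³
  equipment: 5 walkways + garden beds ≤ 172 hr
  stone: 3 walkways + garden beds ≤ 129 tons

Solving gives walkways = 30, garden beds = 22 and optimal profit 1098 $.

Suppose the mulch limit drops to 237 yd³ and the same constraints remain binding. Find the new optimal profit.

Binding: mulch and equipment. Non-binding: stone (17 unused).
Since stone is not tight, its dual is 0.
The binding rows give the dual system: 5·y_mulch + 5·y_equipment = 30 and 4·y_mulch + 1·y_equipment = 9.
This yields shadow prices y_mulch = 1, y_equipment = 5.
Δz = y_mulch·Δb = 1 × (-1) = -1, so new z* = 1098 − 1 = 1097.

1097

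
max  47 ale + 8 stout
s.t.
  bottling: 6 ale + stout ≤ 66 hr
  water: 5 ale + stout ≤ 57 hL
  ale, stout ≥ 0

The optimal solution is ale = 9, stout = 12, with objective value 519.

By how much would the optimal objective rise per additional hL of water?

At the optimum: bottling uses 66 of 66 (binding); water uses 57 of 57 (binding).
Dual feasibility on the basic columns requires 6·y_bottling + 5·y_water = 47, 1·y_bottling + 1·y_water = 8.
This yields shadow prices y_bottling = 7, y_water = 1.
Shadow price of water = 1.

1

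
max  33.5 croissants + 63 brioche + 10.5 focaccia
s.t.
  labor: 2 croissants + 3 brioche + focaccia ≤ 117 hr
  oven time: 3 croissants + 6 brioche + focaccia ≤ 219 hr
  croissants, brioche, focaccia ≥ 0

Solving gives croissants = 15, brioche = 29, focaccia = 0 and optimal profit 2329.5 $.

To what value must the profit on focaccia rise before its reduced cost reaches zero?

12.5

Check each constraint at x*: labor 117/117 (tight); oven time 219/219 (tight).
The binding rows give the dual system: 2·y_labor + 3·y_oven time = 33.5 and 3·y_labor + 6·y_oven time = 63.
→ y_labor = 4 and y_oven time = 8.5.
focaccia enters the basis when its profit ≥ yᵀa₃ = 4·1 + 8.5·1 = 12.5.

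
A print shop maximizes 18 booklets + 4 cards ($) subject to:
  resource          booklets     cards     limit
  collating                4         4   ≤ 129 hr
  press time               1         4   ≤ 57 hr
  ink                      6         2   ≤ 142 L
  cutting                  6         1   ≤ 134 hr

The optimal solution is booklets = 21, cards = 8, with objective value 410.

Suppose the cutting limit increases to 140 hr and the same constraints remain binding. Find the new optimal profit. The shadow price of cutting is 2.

422

Δb = 6, so new z* = 410 + (2)·(6) = 410 + 12 = 422.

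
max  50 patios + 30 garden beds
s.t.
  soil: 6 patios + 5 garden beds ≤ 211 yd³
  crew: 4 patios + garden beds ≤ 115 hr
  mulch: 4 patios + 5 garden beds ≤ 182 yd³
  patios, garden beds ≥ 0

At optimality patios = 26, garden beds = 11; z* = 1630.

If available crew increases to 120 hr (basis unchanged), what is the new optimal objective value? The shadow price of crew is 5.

1655

Δb = 5, so new z* = 1630 + (5)·(5) = 1630 + 25 = 1655.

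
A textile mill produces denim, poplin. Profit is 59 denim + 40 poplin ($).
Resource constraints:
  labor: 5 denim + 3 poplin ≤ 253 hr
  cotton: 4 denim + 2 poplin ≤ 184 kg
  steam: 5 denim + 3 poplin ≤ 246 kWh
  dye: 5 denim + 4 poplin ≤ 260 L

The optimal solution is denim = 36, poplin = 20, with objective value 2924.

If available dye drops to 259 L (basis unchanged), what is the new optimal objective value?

Check each constraint at x*: labor 240/253 (slack 13); cotton 184/184 (tight); steam 240/246 (slack 6); dye 260/260 (tight).
By complementary slackness, y = 0 for the non-binding constraints.
The binding rows give the dual system: 4·y_cotton + 5·y_dye = 59 and 2·y_cotton + 4·y_dye = 40.
This yields shadow prices y_cotton = 6, y_dye = 7.
Δz = y_dye·Δb = 7 × (-1) = -7, so new z* = 2924 − 7 = 2917.

2917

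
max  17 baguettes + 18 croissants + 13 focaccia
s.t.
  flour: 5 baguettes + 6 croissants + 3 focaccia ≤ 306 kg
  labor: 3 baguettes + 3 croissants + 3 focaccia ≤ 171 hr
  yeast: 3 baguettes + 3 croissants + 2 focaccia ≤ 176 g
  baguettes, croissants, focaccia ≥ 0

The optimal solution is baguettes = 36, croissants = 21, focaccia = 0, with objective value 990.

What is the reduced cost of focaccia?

At the optimum: flour uses 306 of 306 (binding); labor uses 171 of 171 (binding); yeast uses 171 of 176 (slack = 5).
Slack constraints have shadow price 0 (complementary slackness).
The binding rows give the dual system: 5·y_flour + 3·y_labor = 17 and 6·y_flour + 3·y_labor = 18.
Solving: y_flour = 1, y_labor = 4.
Reduced cost of focaccia: c₃ − yᵀa₃ = 13 − (1·3 + 4·3) = 13 − 15 = -2.

-2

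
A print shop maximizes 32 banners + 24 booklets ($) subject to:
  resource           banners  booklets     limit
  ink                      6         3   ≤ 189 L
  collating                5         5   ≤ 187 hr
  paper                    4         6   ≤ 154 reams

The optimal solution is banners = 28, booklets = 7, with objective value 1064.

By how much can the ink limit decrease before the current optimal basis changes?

112

Binding constraints: ink, paper. The basis is B = [[6,3],[4,6]] with det 24.
Per unit decrease in ink, x* moves by d = (-0.25, 0.1667).
The basis stays optimal until banners reaches 0; allowable decrease = 112 L.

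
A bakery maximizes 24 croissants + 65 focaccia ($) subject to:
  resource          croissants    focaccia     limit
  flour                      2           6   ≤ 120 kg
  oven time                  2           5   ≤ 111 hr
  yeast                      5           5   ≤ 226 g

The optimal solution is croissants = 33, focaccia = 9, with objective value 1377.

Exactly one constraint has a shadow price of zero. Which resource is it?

flour: 120/120 (binding)
oven time: 111/111 (binding)
yeast: 210/226 (slack 16)
By complementary slackness, a constraint with positive slack has shadow price 0 → yeast.

yeast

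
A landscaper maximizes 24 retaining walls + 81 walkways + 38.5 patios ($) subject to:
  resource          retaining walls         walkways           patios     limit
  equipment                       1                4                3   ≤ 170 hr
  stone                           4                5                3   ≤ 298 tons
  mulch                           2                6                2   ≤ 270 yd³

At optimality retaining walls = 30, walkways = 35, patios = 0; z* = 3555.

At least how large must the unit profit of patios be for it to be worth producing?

42

At the optimum: equipment uses 170 of 170 (binding); stone uses 295 of 298 (slack = 3); mulch uses 270 of 270 (binding).
By complementary slackness, y = 0 for the non-binding constraint.
Dual feasibility on the basic columns requires 1·y_equipment + 2·y_mulch = 24, 4·y_equipment + 6·y_mulch = 81.
Solving: y_equipment = 9, y_mulch = 7.5.
patios enters the basis when its profit ≥ yᵀa₃ = 9·3 + 7.5·2 = 42.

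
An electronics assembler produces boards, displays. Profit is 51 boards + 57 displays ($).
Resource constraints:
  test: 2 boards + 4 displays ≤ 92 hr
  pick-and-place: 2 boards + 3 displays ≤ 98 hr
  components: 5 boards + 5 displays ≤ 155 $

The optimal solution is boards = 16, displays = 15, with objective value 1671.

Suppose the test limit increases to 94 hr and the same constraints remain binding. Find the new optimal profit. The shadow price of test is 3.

1677

Δb = 2, so new z* = 1671 + (3)·(2) = 1671 + 6 = 1677.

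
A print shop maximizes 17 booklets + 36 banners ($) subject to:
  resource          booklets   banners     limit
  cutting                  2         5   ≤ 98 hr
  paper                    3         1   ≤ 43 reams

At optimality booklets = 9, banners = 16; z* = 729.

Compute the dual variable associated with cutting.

7

Both cutting and paper are binding at x*.
From A_Bᵀ y = c: 2·y_cutting + 3·y_paper = 17; 5·y_cutting + 1·y_paper = 36.
Solving: y_cutting = 7, y_paper = 1.
Shadow price of cutting = 7.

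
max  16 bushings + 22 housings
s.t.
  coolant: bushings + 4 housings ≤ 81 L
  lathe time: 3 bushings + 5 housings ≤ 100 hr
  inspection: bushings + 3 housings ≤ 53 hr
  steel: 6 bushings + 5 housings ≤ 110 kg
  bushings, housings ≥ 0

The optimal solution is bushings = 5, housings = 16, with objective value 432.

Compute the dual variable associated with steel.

At the optimum: coolant uses 69 of 81 (slack = 12); lathe time uses 95 of 100 (slack = 5); inspection uses 53 of 53 (binding); steel uses 110 of 110 (binding).
By complementary slackness, y = 0 for the non-binding constraints.
From A_Bᵀ y = c: 1·y_inspection + 6·y_steel = 16; 3·y_inspection + 5·y_steel = 22.
→ y_inspection = 4 and y_steel = 2.
Shadow price of steel = 2.

2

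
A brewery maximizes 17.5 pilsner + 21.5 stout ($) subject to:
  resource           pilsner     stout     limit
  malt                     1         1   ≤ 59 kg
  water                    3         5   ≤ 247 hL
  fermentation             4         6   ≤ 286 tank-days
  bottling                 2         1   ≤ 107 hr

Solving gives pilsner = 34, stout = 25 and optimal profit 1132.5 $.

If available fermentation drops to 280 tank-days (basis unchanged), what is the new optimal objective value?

At the optimum: malt uses 59 of 59 (binding); water uses 227 of 247 (slack = 20); fermentation uses 286 of 286 (binding); bottling uses 93 of 107 (slack = 14).
Since water, bottling are not tight, their duals are 0.
The binding rows give the dual system: 1·y_malt + 4·y_fermentation = 17.5 and 1·y_malt + 6·y_fermentation = 21.5.
Solving: y_malt = 9.5, y_fermentation = 2.
Δz = y_fermentation·Δb = 2 × (-6) = -12, so new z* = 1132.5 − 12 = 1120.5.

1120.5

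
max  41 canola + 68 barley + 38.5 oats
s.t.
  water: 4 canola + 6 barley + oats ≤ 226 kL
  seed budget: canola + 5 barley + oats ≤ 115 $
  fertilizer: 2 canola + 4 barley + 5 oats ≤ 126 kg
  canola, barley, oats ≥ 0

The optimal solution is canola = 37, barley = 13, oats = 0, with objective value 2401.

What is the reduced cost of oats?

-1

Check each constraint at x*: water 226/226 (tight); seed budget 102/115 (slack 13); fertilizer 126/126 (tight).
Since seed budget is not tight, its dual is 0.
Dual feasibility on the basic columns requires 4·y_water + 2·y_fertilizer = 41, 6·y_water + 4·y_fertilizer = 68.
This yields shadow prices y_water = 7, y_fertilizer = 6.5.
Reduced cost of oats: c₃ − yᵀa₃ = 38.5 − (7·1 + 6.5·5) = 38.5 − 39.5 = -1.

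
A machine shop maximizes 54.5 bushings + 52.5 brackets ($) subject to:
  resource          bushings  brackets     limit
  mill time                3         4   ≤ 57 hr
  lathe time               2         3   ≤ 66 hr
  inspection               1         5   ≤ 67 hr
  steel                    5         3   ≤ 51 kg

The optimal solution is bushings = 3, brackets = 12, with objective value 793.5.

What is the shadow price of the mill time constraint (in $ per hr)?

9

Check each constraint at x*: mill time 57/57 (tight); lathe time 42/66 (slack 24); inspection 63/67 (slack 4); steel 51/51 (tight).
Since lathe time, inspection are not tight, their duals are 0.
The binding rows give the dual system: 3·y_mill time + 5·y_steel = 54.5 and 4·y_mill time + 3·y_steel = 52.5.
Solving: y_mill time = 9, y_steel = 5.5.
Shadow price of mill time = 9.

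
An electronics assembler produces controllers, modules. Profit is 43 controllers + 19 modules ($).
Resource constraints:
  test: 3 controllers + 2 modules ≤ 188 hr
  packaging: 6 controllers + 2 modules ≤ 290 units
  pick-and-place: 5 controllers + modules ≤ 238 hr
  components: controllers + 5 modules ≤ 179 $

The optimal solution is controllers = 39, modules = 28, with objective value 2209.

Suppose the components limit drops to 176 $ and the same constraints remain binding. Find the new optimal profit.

At the optimum: test uses 173 of 188 (slack = 15); packaging uses 290 of 290 (binding); pick-and-place uses 223 of 238 (slack = 15); components uses 179 of 179 (binding).
Since test, pick-and-place are not tight, their duals are 0.
Dual feasibility on the basic columns requires 6·y_packaging + 1·y_components = 43, 2·y_packaging + 5·y_components = 19.
This yields shadow prices y_packaging = 7, y_components = 1.
Δz = y_components·Δb = 1 × (-3) = -3, so new z* = 2209 − 3 = 2206.

2206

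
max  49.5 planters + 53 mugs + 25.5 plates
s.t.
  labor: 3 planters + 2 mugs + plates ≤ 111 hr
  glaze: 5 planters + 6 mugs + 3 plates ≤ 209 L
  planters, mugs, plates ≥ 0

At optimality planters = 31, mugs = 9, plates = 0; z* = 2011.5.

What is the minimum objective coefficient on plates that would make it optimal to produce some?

Check each constraint at x*: labor 111/111 (tight); glaze 209/209 (tight).
Dual feasibility on the basic columns requires 3·y_labor + 5·y_glaze = 49.5, 2·y_labor + 6·y_glaze = 53.
Solving: y_labor = 4, y_glaze = 7.5.
plates enters the basis when its profit ≥ yᵀa₃ = 4·1 + 7.5·3 = 26.5.

26.5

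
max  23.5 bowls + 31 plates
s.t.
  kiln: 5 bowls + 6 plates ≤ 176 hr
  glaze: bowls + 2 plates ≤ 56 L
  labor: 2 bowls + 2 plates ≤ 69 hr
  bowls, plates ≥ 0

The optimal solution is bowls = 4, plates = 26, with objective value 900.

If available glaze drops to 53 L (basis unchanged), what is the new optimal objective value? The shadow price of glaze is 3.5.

Δb = -3, so new z* = 900 + (3.5)·(-3) = 900 − 10.5 = 889.5.

889.5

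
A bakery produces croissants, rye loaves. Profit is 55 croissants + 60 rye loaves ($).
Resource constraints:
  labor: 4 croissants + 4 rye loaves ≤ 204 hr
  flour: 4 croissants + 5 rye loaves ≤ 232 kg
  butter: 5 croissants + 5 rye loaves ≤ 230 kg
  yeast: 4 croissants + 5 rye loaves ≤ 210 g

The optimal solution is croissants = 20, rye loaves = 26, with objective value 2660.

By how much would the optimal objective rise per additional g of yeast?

5

At the optimum: labor uses 184 of 204 (slack = 20); flour uses 210 of 232 (slack = 22); butter uses 230 of 230 (binding); yeast uses 210 of 210 (binding).
By complementary slackness, y = 0 for the non-binding constraints.
Dual feasibility on the basic columns requires 5·y_butter + 4·y_yeast = 55, 5·y_butter + 5·y_yeast = 60.
Solving: y_butter = 7, y_yeast = 5.
Shadow price of yeast = 5.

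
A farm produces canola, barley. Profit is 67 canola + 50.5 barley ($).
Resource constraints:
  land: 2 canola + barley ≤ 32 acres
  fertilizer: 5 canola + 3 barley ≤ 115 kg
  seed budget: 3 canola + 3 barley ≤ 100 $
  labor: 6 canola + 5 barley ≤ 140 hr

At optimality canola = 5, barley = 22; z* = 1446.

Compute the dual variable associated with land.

Binding: land and labor. Non-binding: fertilizer (24 unused), seed budget (19 unused).
Slack constraints have shadow price 0 (complementary slackness).
From A_Bᵀ y = c: 2·y_land + 6·y_labor = 67; 1·y_land + 5·y_labor = 50.5.
→ y_land = 8 and y_labor = 8.5.
Shadow price of land = 8.

8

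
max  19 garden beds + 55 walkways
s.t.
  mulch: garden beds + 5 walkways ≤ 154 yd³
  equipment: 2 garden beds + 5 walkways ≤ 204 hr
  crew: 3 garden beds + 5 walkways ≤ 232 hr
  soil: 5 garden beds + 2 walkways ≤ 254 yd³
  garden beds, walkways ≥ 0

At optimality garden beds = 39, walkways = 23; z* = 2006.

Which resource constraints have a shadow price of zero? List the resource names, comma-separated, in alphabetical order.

equipment, soil

mulch: 154/154 (binding)
equipment: 193/204 (slack 11)
crew: 232/232 (binding)
soil: 241/254 (slack 13)
By complementary slackness, a constraint with positive slack has shadow price 0 → equipment, soil.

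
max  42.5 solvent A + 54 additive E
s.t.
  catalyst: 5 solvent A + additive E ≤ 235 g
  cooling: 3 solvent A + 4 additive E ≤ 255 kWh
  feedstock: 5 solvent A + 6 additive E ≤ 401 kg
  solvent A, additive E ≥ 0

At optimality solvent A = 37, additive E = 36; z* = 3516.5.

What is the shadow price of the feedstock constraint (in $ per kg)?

Check each constraint at x*: catalyst 221/235 (slack 14); cooling 255/255 (tight); feedstock 401/401 (tight).
By complementary slackness, y = 0 for the non-binding constraint.
Dual feasibility on the basic columns requires 3·y_cooling + 5·y_feedstock = 42.5, 4·y_cooling + 6·y_feedstock = 54.
→ y_cooling = 7.5 and y_feedstock = 4.
Shadow price of feedstock = 4.

4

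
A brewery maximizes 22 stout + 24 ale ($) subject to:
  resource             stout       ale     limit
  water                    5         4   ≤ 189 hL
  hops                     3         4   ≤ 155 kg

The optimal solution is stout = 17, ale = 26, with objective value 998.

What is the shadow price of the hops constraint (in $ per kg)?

4

Both water and hops are binding at x*.
From A_Bᵀ y = c: 5·y_water + 3·y_hops = 22; 4·y_water + 4·y_hops = 24.
Solving: y_water = 2, y_hops = 4.
Shadow price of hops = 4.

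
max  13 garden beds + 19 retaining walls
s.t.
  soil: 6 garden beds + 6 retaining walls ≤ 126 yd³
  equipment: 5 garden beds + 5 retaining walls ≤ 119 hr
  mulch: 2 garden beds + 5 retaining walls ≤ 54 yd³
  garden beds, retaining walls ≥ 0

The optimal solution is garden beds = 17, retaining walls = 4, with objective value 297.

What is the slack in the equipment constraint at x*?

14

equipment used = 5·17 + 5·4 = 105; slack = 119 − 105 = 14.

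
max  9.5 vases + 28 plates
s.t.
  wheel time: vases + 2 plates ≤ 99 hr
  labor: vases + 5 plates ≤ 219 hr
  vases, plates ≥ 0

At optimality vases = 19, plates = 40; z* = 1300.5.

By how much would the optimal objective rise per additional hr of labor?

At the optimum: wheel time uses 99 of 99 (binding); labor uses 219 of 219 (binding).
Dual feasibility on the basic columns requires 1·y_wheel time + 1·y_labor = 9.5, 2·y_wheel time + 5·y_labor = 28.
→ y_wheel time = 6.5 and y_labor = 3.
Shadow price of labor = 3.

3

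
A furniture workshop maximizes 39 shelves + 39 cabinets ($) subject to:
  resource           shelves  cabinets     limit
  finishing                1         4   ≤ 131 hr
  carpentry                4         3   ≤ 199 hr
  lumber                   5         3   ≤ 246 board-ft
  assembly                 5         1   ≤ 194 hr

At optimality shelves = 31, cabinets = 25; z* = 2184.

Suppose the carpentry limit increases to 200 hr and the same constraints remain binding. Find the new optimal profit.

2193

Check each constraint at x*: finishing 131/131 (tight); carpentry 199/199 (tight); lumber 230/246 (slack 16); assembly 180/194 (slack 14).
Slack constraints have shadow price 0 (complementary slackness).
Dual feasibility on the basic columns requires 1·y_finishing + 4·y_carpentry = 39, 4·y_finishing + 3·y_carpentry = 39.
→ y_finishing = 3 and y_carpentry = 9.
Δz = y_carpentry·Δb = 9 × (1) = 9, so new z* = 2184 + 9 = 2193.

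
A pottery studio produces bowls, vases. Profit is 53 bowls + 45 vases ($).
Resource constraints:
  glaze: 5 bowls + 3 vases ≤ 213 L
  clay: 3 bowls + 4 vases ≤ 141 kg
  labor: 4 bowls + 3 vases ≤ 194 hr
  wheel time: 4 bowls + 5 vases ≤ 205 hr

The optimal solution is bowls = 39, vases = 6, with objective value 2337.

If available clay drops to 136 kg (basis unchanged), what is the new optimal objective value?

At the optimum: glaze uses 213 of 213 (binding); clay uses 141 of 141 (binding); labor uses 174 of 194 (slack = 20); wheel time uses 186 of 205 (slack = 19).
Since labor, wheel time are not tight, their duals are 0.
From A_Bᵀ y = c: 5·y_glaze + 3·y_clay = 53; 3·y_glaze + 4·y_clay = 45.
Solving: y_glaze = 7, y_clay = 6.
Δz = y_clay·Δb = 6 × (-5) = -30, so new z* = 2337 − 30 = 2307.

2307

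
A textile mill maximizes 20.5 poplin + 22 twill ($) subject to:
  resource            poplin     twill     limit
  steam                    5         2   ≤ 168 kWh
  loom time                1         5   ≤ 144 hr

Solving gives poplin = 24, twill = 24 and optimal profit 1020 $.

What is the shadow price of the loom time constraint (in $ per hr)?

Check each constraint at x*: steam 168/168 (tight); loom time 144/144 (tight).
Dual feasibility on the basic columns requires 5·y_steam + 1·y_loom time = 20.5, 2·y_steam + 5·y_loom time = 22.
Solving: y_steam = 3.5, y_loom time = 3.
Shadow price of loom time = 3.

3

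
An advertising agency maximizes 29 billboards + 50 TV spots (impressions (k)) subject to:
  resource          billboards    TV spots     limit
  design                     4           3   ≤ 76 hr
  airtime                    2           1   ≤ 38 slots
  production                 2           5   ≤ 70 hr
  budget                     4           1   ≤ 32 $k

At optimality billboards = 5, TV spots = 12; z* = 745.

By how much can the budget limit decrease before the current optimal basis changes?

18

Binding constraints: production, budget. The basis is B = [[2,5],[4,1]] with det -18.
Per unit decrease in budget, x* moves by d = (-0.2778, 0.1111).
The basis stays optimal until billboards reaches 0; allowable decrease = 18 $k.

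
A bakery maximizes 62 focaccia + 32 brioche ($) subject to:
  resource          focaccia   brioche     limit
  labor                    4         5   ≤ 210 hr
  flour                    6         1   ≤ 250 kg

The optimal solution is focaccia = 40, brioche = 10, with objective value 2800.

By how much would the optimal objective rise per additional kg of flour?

7

Check each constraint at x*: labor 210/210 (tight); flour 250/250 (tight).
From A_Bᵀ y = c: 4·y_labor + 6·y_flour = 62; 5·y_labor + 1·y_flour = 32.
Solving: y_labor = 5, y_flour = 7.
Shadow price of flour = 7.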